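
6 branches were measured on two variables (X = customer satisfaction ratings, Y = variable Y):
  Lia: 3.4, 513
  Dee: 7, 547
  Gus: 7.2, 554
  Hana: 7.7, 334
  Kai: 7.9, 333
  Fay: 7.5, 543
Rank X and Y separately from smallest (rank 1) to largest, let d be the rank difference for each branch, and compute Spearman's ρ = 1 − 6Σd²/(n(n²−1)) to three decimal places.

Ranks of variable 1: 1, 2, 3, 5, 6, 4
Ranks of variable 2: 3, 5, 6, 2, 1, 4
d = r₁ − r₂: -2, -3, -3, 3, 5, 0
d²: 4, 9, 9, 9, 25, 0; Σd² = 56
ρ = 1 − 6·56/(6·35) = 1 − 336/210 = -0.600

-0.600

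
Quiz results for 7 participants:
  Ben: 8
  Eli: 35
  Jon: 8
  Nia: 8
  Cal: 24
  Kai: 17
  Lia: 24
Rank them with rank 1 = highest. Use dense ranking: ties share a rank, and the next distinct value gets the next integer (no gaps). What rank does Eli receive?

Sorted (descending): 35, 24, 24, 17, 8, 8, 8
The 2 values of 24 share dense rank 2.
The 3 values of 8 share dense rank 4.
Remaining distinct values take the next consecutive integers.
Eli has value 35 → rank 1.

1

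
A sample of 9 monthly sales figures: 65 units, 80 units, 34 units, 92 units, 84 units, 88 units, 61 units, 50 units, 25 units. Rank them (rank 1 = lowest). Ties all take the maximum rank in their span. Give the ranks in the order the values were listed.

Sorted (ascending): 25, 34, 50, 61, 65, 80, 84, 88, 92
No ties — each value takes its position as its rank.

5, 6, 2, 9, 7, 8, 4, 3, 1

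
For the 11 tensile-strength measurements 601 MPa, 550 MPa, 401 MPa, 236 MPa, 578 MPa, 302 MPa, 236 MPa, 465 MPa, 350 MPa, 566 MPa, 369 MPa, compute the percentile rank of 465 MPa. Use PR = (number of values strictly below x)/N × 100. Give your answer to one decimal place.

N = 11.
Strictly below 465: 6. Equal to 465: 1.
PR = 6/11 × 100 = 54.5

54.5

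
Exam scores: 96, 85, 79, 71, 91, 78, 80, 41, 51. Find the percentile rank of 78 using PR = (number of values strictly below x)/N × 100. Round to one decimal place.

33.3

N = 9.
Strictly below 78: 3. Equal to 78: 1.
PR = 3/9 × 100 = 33.3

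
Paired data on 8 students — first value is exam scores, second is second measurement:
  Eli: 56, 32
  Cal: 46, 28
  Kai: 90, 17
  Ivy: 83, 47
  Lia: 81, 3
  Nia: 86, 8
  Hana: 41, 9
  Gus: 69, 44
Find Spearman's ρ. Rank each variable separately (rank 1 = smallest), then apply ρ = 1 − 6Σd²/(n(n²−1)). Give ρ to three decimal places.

Ranks of variable 1: 3, 2, 8, 6, 5, 7, 1, 4
Ranks of variable 2: 6, 5, 4, 8, 1, 2, 3, 7
d = r₁ − r₂: -3, -3, 4, -2, 4, 5, -2, -3
d²: 9, 9, 16, 4, 16, 25, 4, 9; Σd² = 92
ρ = 1 − 6·92/(8·63) = 1 − 552/504 = -0.095

-0.095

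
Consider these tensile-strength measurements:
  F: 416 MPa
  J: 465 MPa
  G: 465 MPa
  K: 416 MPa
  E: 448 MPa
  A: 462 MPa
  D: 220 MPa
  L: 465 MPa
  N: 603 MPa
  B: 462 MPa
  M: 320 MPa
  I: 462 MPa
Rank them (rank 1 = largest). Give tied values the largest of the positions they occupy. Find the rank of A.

7

Sorted (descending): 603, 465, 465, 465, 462, 462, 462, 448, 416, 416, 320, 220
The 3 values of 465 occupy positions 2–4 → each gets rank 4.
The 3 values of 462 occupy positions 5–7 → each gets rank 7.
The 2 values of 416 occupy positions 9–10 → each gets rank 10.
A has value 462 MPa → rank 7.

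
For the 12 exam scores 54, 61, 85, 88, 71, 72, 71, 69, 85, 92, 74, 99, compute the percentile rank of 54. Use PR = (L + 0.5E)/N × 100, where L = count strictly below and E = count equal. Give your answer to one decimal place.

4.2

N = 12.
Strictly below 54: 0. Equal to 54: 1.
PR = (0 + 0.5·1)/12 × 100 = 4.2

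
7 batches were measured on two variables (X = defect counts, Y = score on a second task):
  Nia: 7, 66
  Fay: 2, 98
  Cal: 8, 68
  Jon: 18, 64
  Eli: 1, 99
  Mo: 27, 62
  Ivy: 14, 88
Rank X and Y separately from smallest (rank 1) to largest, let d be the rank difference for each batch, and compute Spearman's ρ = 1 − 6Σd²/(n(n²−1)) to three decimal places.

Ranks of variable 1: 3, 2, 4, 6, 1, 7, 5
Ranks of variable 2: 3, 6, 4, 2, 7, 1, 5
d = r₁ − r₂: 0, -4, 0, 4, -6, 6, 0
d²: 0, 16, 0, 16, 36, 36, 0; Σd² = 104
ρ = 1 − 6·104/(7·48) = 1 − 624/336 = -0.857

-0.857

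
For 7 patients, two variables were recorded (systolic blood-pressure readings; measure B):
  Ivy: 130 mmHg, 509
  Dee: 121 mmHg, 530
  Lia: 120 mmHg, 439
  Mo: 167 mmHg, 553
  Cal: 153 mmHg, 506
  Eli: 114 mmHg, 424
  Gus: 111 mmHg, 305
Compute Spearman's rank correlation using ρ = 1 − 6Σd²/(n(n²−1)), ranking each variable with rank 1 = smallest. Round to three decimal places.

0.857

Ranks of variable 1: 5, 4, 3, 7, 6, 2, 1
Ranks of variable 2: 5, 6, 3, 7, 4, 2, 1
d = r₁ − r₂: 0, -2, 0, 0, 2, 0, 0
d²: 0, 4, 0, 0, 4, 0, 0; Σd² = 8
ρ = 1 − 6·8/(7·48) = 1 − 48/336 = 0.857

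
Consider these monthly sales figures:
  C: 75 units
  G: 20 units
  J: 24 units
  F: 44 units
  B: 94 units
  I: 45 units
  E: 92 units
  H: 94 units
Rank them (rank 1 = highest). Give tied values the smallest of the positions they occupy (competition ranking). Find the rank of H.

Sorted (descending): 94, 94, 92, 75, 45, 44, 24, 20
The 2 values of 94 occupy positions 1–2 → each gets rank 1.
H has value 94 units → rank 1.

1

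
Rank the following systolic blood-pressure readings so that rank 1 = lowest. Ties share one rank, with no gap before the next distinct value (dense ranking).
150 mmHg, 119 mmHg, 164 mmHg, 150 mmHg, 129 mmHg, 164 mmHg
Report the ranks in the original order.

Sorted (ascending): 119, 129, 150, 150, 164, 164
The 2 values of 150 share dense rank 3.
The 2 values of 164 share dense rank 4.
Remaining distinct values take the next consecutive integers.

3, 1, 4, 3, 2, 4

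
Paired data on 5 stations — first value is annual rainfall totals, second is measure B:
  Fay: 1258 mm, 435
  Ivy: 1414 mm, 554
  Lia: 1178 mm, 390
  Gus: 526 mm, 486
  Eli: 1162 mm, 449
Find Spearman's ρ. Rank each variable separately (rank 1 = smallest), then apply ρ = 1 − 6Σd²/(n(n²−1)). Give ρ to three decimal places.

0.100

Ranks of variable 1: 4, 5, 3, 1, 2
Ranks of variable 2: 2, 5, 1, 4, 3
d = r₁ − r₂: 2, 0, 2, -3, -1
d²: 4, 0, 4, 9, 1; Σd² = 18
ρ = 1 − 6·18/(5·24) = 1 − 108/120 = 0.100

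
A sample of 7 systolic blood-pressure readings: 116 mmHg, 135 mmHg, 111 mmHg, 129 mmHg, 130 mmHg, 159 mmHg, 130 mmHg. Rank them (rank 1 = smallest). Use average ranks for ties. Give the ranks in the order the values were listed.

2, 6, 1, 3, 4.5, 7, 4.5

Sorted (ascending): 111, 116, 129, 130, 130, 135, 159
The 2 values of 130 occupy positions 4–5 → average rank (4+5)/2 = 4.5.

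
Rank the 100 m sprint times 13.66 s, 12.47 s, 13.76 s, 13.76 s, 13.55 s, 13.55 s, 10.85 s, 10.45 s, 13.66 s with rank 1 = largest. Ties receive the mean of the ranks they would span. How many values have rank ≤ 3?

Sorted (descending): 13.76, 13.76, 13.66, 13.66, 13.55, 13.55, 12.47, 10.85, 10.45
The 2 values of 13.76 occupy positions 1–2 → average rank (1+2)/2 = 1.5.
The 2 values of 13.66 occupy positions 3–4 → average rank (3+4)/2 = 3.5.
The 2 values of 13.55 occupy positions 5–6 → average rank (5+6)/2 = 5.5.
Ranks ≤ 3: {1.5, 1.5} → 2 values.

2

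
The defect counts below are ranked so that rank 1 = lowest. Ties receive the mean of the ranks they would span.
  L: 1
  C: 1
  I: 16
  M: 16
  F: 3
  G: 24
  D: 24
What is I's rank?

4.5

Sorted (ascending): 1, 1, 3, 16, 16, 24, 24
The 2 values of 1 occupy positions 1–2 → average rank (1+2)/2 = 1.5.
The 2 values of 16 occupy positions 4–5 → average rank (4+5)/2 = 4.5.
The 2 values of 24 occupy positions 6–7 → average rank (6+7)/2 = 6.5.
I has value 16 → rank 4.5.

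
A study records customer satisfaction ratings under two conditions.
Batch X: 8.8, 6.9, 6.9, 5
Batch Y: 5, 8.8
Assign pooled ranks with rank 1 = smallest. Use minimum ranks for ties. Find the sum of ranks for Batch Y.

6

Sorted (ascending): 5, 5, 6.9, 6.9, 8.8, 8.8
The 2 values of 5 occupy positions 1–2 → each gets rank 1.
The 2 values of 6.9 occupy positions 3–4 → each gets rank 3.
The 2 values of 8.8 occupy positions 5–6 → each gets rank 5.
Batch Y values → pooled ranks: 5→1, 8.8→5
Rank sum = 1 + 5 = 6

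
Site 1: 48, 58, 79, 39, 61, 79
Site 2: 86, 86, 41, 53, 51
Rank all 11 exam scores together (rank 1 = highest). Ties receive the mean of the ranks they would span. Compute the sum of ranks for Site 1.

Sorted (descending): 86, 86, 79, 79, 61, 58, 53, 51, 48, 41, 39
The 2 values of 86 occupy positions 1–2 → average rank (1+2)/2 = 1.5.
The 2 values of 79 occupy positions 3–4 → average rank (3+4)/2 = 3.5.
Site 1 values → pooled ranks: 48→9, 58→6, 79→3.5, 39→11, 61→5, 79→3.5
Rank sum = 9 + 6 + 3.5 + 11 + 5 + 3.5 = 38

38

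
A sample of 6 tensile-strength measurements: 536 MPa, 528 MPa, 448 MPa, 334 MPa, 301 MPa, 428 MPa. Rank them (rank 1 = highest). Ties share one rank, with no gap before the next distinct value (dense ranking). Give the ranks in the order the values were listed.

1, 2, 3, 5, 6, 4

Sorted (descending): 536, 528, 448, 428, 334, 301
No ties — each value takes its position as its rank.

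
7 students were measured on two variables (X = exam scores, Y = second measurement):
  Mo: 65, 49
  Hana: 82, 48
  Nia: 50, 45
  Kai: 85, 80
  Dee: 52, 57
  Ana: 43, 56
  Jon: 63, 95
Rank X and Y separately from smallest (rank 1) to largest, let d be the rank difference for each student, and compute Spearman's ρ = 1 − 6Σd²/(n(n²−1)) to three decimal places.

0.214

Ranks of variable 1: 5, 6, 2, 7, 3, 1, 4
Ranks of variable 2: 3, 2, 1, 6, 5, 4, 7
d = r₁ − r₂: 2, 4, 1, 1, -2, -3, -3
d²: 4, 16, 1, 1, 4, 9, 9; Σd² = 44
ρ = 1 − 6·44/(7·48) = 1 − 264/336 = 0.214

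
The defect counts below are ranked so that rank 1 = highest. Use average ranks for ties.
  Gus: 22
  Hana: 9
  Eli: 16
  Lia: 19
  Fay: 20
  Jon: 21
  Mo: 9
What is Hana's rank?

Sorted (descending): 22, 21, 20, 19, 16, 9, 9
The 2 values of 9 occupy positions 6–7 → average rank (6+7)/2 = 6.5.
Hana has value 9 → rank 6.5.

6.5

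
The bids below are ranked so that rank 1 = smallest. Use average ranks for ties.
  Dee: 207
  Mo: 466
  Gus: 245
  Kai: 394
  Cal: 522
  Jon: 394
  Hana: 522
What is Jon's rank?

Sorted (ascending): 207, 245, 394, 394, 466, 522, 522
The 2 values of 394 occupy positions 3–4 → average rank (3+4)/2 = 3.5.
The 2 values of 522 occupy positions 6–7 → average rank (6+7)/2 = 6.5.
Jon has value 394 → rank 3.5.

3.5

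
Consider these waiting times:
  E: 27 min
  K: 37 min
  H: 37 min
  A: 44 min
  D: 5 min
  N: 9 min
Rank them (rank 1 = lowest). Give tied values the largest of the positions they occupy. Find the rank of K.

5

Sorted (ascending): 5, 9, 27, 37, 37, 44
The 2 values of 37 occupy positions 4–5 → each gets rank 5.
K has value 37 min → rank 5.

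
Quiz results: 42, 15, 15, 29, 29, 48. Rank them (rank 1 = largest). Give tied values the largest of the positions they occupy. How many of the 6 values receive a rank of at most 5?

4

Sorted (descending): 48, 42, 29, 29, 15, 15
The 2 values of 29 occupy positions 3–4 → each gets rank 4.
The 2 values of 15 occupy positions 5–6 → each gets rank 6.
Ranks ≤ 5: {1, 2, 4, 4} → 4 values.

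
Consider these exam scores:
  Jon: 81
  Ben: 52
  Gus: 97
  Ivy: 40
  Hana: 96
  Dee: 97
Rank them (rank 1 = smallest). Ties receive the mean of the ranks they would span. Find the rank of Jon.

3

Sorted (ascending): 40, 52, 81, 96, 97, 97
The 2 values of 97 occupy positions 5–6 → average rank (5+6)/2 = 5.5.
Jon has value 81 → rank 3.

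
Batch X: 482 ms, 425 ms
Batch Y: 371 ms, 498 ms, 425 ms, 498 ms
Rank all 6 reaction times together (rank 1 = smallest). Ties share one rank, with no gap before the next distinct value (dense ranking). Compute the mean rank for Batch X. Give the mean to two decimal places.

Sorted (ascending): 371, 425, 425, 482, 498, 498
The 2 values of 425 share dense rank 2.
The 2 values of 498 share dense rank 4.
Remaining distinct values take the next consecutive integers.
Batch X values → pooled ranks: 482→3, 425→2
Mean rank = (3 + 2) / 2 = 2.50

2.50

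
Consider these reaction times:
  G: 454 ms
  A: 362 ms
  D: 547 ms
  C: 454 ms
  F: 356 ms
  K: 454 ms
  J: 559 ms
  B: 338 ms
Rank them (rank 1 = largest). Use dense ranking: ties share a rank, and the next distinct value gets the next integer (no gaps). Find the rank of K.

Sorted (descending): 559, 547, 454, 454, 454, 362, 356, 338
The 3 values of 454 share dense rank 3.
Remaining distinct values take the next consecutive integers.
K has value 454 ms → rank 3.

3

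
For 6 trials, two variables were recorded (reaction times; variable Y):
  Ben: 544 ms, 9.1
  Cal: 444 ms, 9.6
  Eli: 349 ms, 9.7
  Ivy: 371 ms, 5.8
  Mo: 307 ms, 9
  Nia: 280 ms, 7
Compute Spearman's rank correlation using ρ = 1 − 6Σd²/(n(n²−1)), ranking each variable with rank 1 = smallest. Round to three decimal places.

0.314

Ranks of variable 1: 6, 5, 3, 4, 2, 1
Ranks of variable 2: 4, 5, 6, 1, 3, 2
d = r₁ − r₂: 2, 0, -3, 3, -1, -1
d²: 4, 0, 9, 9, 1, 1; Σd² = 24
ρ = 1 − 6·24/(6·35) = 1 − 144/210 = 0.314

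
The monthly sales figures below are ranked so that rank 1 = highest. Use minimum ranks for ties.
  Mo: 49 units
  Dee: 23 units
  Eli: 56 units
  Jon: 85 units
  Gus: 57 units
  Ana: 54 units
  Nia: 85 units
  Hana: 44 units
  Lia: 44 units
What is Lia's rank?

Sorted (descending): 85, 85, 57, 56, 54, 49, 44, 44, 23
The 2 values of 85 occupy positions 1–2 → each gets rank 1.
The 2 values of 44 occupy positions 7–8 → each gets rank 7.
Lia has value 44 units → rank 7.

7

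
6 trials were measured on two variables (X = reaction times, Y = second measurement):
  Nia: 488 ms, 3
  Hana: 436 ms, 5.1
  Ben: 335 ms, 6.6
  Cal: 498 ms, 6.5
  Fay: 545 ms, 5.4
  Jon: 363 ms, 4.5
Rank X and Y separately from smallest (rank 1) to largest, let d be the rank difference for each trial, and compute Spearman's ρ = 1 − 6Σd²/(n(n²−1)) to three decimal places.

Ranks of variable 1: 4, 3, 1, 5, 6, 2
Ranks of variable 2: 1, 3, 6, 5, 4, 2
d = r₁ − r₂: 3, 0, -5, 0, 2, 0
d²: 9, 0, 25, 0, 4, 0; Σd² = 38
ρ = 1 − 6·38/(6·35) = 1 − 228/210 = -0.086

-0.086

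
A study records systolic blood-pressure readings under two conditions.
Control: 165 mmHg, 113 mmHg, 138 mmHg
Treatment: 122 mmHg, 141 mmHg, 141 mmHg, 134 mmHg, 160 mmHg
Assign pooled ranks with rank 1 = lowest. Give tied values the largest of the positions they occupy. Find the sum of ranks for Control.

13

Sorted (ascending): 113, 122, 134, 138, 141, 141, 160, 165
The 2 values of 141 occupy positions 5–6 → each gets rank 6.
Control values → pooled ranks: 165→8, 113→1, 138→4
Rank sum = 8 + 1 + 4 = 13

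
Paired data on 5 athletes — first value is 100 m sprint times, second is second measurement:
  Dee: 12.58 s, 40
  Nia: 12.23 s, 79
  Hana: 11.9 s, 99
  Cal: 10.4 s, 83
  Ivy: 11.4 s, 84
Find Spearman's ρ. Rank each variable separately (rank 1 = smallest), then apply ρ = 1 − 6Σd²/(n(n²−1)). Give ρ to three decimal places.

Ranks of variable 1: 5, 4, 3, 1, 2
Ranks of variable 2: 1, 2, 5, 3, 4
d = r₁ − r₂: 4, 2, -2, -2, -2
d²: 16, 4, 4, 4, 4; Σd² = 32
ρ = 1 − 6·32/(5·24) = 1 − 192/120 = -0.600

-0.600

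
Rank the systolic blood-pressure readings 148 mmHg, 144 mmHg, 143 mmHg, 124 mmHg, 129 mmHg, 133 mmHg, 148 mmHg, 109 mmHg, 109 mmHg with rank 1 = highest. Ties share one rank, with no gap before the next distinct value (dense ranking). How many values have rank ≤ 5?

Sorted (descending): 148, 148, 144, 143, 133, 129, 124, 109, 109
The 2 values of 148 share dense rank 1.
The 2 values of 109 share dense rank 7.
Remaining distinct values take the next consecutive integers.
Ranks ≤ 5: {1, 1, 2, 3, 4, 5} → 6 values.

6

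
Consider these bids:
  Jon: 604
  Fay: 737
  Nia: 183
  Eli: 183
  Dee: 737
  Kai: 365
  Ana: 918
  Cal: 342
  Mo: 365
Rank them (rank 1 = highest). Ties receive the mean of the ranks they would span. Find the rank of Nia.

8.5

Sorted (descending): 918, 737, 737, 604, 365, 365, 342, 183, 183
The 2 values of 737 occupy positions 2–3 → average rank (2+3)/2 = 2.5.
The 2 values of 365 occupy positions 5–6 → average rank (5+6)/2 = 5.5.
The 2 values of 183 occupy positions 8–9 → average rank (8+9)/2 = 8.5.
Nia has value 183 → rank 8.5.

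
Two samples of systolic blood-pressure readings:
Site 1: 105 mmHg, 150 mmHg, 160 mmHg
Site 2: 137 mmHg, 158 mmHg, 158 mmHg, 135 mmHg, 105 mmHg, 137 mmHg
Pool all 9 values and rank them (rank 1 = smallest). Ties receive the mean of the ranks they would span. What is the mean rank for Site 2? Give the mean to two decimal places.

Sorted (ascending): 105, 105, 135, 137, 137, 150, 158, 158, 160
The 2 values of 105 occupy positions 1–2 → average rank (1+2)/2 = 1.5.
The 2 values of 137 occupy positions 4–5 → average rank (4+5)/2 = 4.5.
The 2 values of 158 occupy positions 7–8 → average rank (7+8)/2 = 7.5.
Site 2 values → pooled ranks: 137→4.5, 158→7.5, 158→7.5, 135→3, 105→1.5, 137→4.5
Mean rank = (4.5 + 7.5 + 7.5 + 3 + 1.5 + 4.5) / 6 = 4.75

4.75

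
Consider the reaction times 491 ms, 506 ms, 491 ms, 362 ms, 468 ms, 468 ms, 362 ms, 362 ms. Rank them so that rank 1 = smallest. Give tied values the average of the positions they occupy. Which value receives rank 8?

Sorted (ascending): 362, 362, 362, 468, 468, 491, 491, 506
The 3 values of 362 occupy positions 1–3 → average rank 2.
The 2 values of 468 occupy positions 4–5 → average rank (4+5)/2 = 4.5.
The 2 values of 491 occupy positions 6–7 → average rank (6+7)/2 = 6.5.
Rank 8 → value 506.

506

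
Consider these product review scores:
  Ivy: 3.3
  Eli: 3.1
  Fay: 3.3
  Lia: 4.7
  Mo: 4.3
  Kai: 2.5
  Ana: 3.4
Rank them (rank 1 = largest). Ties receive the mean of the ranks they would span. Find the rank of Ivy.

Sorted (descending): 4.7, 4.3, 3.4, 3.3, 3.3, 3.1, 2.5
The 2 values of 3.3 occupy positions 4–5 → average rank (4+5)/2 = 4.5.
Ivy has value 3.3 → rank 4.5.

4.5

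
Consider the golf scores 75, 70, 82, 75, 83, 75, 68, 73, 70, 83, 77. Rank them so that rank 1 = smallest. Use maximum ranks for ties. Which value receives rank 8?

Sorted (ascending): 68, 70, 70, 73, 75, 75, 75, 77, 82, 83, 83
The 2 values of 70 occupy positions 2–3 → each gets rank 3.
The 3 values of 75 occupy positions 5–7 → each gets rank 7.
The 2 values of 83 occupy positions 10–11 → each gets rank 11.
Rank 8 → value 77.

77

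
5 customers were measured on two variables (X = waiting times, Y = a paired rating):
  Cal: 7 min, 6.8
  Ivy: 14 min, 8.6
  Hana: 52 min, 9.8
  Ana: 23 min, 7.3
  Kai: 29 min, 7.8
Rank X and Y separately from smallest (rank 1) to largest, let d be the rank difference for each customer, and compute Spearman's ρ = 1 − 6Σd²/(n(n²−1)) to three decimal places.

Ranks of variable 1: 1, 2, 5, 3, 4
Ranks of variable 2: 1, 4, 5, 2, 3
d = r₁ − r₂: 0, -2, 0, 1, 1
d²: 0, 4, 0, 1, 1; Σd² = 6
ρ = 1 − 6·6/(5·24) = 1 − 36/120 = 0.700

0.700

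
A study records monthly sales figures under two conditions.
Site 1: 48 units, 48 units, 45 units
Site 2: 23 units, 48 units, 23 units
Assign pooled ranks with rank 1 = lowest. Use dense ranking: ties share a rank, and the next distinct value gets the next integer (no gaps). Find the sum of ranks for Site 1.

Sorted (ascending): 23, 23, 45, 48, 48, 48
The 2 values of 23 share dense rank 1.
The 3 values of 48 share dense rank 3.
Remaining distinct values take the next consecutive integers.
Site 1 values → pooled ranks: 48→3, 48→3, 45→2
Rank sum = 3 + 3 + 2 = 8

8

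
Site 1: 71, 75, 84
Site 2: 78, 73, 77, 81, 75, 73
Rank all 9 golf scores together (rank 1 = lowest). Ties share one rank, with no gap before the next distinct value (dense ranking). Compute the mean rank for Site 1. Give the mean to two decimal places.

Sorted (ascending): 71, 73, 73, 75, 75, 77, 78, 81, 84
The 2 values of 73 share dense rank 2.
The 2 values of 75 share dense rank 3.
Remaining distinct values take the next consecutive integers.
Site 1 values → pooled ranks: 71→1, 75→3, 84→7
Mean rank = (1 + 3 + 7) / 3 = 3.67

3.67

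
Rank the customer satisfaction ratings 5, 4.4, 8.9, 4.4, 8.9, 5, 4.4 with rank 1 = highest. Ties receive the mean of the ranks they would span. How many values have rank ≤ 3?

Sorted (descending): 8.9, 8.9, 5, 5, 4.4, 4.4, 4.4
The 2 values of 8.9 occupy positions 1–2 → average rank (1+2)/2 = 1.5.
The 2 values of 5 occupy positions 3–4 → average rank (3+4)/2 = 3.5.
The 3 values of 4.4 occupy positions 5–7 → average rank 6.
Ranks ≤ 3: {1.5, 1.5} → 2 values.

2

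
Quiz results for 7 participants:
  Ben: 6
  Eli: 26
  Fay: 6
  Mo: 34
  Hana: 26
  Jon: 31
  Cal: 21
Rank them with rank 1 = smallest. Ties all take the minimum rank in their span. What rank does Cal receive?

Sorted (ascending): 6, 6, 21, 26, 26, 31, 34
The 2 values of 6 occupy positions 1–2 → each gets rank 1.
The 2 values of 26 occupy positions 4–5 → each gets rank 4.
Cal has value 21 → rank 3.

3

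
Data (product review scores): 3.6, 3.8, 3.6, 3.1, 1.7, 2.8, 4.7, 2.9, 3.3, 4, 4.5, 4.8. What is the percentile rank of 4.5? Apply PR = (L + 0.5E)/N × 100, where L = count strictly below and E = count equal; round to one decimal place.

79.2

N = 12.
Strictly below 4.5: 9. Equal to 4.5: 1.
PR = (9 + 0.5·1)/12 × 100 = 79.2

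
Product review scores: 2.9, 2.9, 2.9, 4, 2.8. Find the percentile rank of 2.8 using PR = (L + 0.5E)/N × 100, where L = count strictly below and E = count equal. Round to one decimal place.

N = 5.
Strictly below 2.8: 0. Equal to 2.8: 1.
PR = (0 + 0.5·1)/5 × 100 = 10.0

10.0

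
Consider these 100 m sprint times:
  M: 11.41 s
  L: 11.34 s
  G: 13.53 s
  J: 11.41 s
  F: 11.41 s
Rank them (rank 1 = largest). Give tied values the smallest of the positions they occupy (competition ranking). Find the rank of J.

2

Sorted (descending): 13.53, 11.41, 11.41, 11.41, 11.34
The 3 values of 11.41 occupy positions 2–4 → each gets rank 2.
J has value 11.41 s → rank 2.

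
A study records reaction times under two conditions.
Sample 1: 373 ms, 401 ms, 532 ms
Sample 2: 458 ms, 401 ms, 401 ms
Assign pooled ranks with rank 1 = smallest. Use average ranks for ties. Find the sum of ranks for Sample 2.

Sorted (ascending): 373, 401, 401, 401, 458, 532
The 3 values of 401 occupy positions 2–4 → average rank 3.
Sample 2 values → pooled ranks: 458→5, 401→3, 401→3
Rank sum = 5 + 3 + 3 = 11

11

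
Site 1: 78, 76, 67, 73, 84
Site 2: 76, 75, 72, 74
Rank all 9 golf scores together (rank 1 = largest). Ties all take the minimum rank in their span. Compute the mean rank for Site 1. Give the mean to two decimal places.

4.40

Sorted (descending): 84, 78, 76, 76, 75, 74, 73, 72, 67
The 2 values of 76 occupy positions 3–4 → each gets rank 3.
Site 1 values → pooled ranks: 78→2, 76→3, 67→9, 73→7, 84→1
Mean rank = (2 + 3 + 9 + 7 + 1) / 5 = 4.40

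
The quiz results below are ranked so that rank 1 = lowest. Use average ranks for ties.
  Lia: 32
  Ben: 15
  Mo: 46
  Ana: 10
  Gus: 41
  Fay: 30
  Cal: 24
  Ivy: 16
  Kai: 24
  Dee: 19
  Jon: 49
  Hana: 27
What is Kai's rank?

Sorted (ascending): 10, 15, 16, 19, 24, 24, 27, 30, 32, 41, 46, 49
The 2 values of 24 occupy positions 5–6 → average rank (5+6)/2 = 5.5.
Kai has value 24 → rank 5.5.

5.5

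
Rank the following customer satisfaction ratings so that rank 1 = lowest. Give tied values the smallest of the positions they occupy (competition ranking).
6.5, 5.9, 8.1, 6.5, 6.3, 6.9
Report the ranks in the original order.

3, 1, 6, 3, 2, 5

Sorted (ascending): 5.9, 6.3, 6.5, 6.5, 6.9, 8.1
The 2 values of 6.5 occupy positions 3–4 → each gets rank 3.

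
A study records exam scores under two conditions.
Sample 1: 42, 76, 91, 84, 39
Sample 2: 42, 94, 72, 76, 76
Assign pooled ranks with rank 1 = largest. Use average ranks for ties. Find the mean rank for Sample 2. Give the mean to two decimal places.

Sorted (descending): 94, 91, 84, 76, 76, 76, 72, 42, 42, 39
The 3 values of 76 occupy positions 4–6 → average rank 5.
The 2 values of 42 occupy positions 8–9 → average rank (8+9)/2 = 8.5.
Sample 2 values → pooled ranks: 42→8.5, 94→1, 72→7, 76→5, 76→5
Mean rank = (8.5 + 1 + 7 + 5 + 5) / 5 = 5.30

5.30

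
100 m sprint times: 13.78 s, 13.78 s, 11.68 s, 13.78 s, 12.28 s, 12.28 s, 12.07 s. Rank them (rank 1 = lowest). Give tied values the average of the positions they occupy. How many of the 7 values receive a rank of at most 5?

4

Sorted (ascending): 11.68, 12.07, 12.28, 12.28, 13.78, 13.78, 13.78
The 2 values of 12.28 occupy positions 3–4 → average rank (3+4)/2 = 3.5.
The 3 values of 13.78 occupy positions 5–7 → average rank 6.
Ranks ≤ 5: {1, 2, 3.5, 3.5} → 4 values.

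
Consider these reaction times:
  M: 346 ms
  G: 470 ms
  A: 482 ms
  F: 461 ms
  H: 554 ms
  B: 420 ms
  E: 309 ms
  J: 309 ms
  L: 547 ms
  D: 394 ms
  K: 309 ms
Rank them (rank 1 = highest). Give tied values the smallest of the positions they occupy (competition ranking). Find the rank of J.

9

Sorted (descending): 554, 547, 482, 470, 461, 420, 394, 346, 309, 309, 309
The 3 values of 309 occupy positions 9–11 → each gets rank 9.
J has value 309 ms → rank 9.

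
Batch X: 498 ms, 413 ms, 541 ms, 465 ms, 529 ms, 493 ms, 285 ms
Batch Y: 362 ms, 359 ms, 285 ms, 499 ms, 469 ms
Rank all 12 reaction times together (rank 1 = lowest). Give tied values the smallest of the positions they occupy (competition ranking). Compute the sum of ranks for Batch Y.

25

Sorted (ascending): 285, 285, 359, 362, 413, 465, 469, 493, 498, 499, 529, 541
The 2 values of 285 occupy positions 1–2 → each gets rank 1.
Batch Y values → pooled ranks: 362→4, 359→3, 285→1, 499→10, 469→7
Rank sum = 4 + 3 + 1 + 10 + 7 = 25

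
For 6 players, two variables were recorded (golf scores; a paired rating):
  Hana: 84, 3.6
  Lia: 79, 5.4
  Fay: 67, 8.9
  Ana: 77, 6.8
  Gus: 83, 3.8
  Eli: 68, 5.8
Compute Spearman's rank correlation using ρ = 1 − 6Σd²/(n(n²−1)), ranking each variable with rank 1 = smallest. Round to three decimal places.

-0.943

Ranks of variable 1: 6, 4, 1, 3, 5, 2
Ranks of variable 2: 1, 3, 6, 5, 2, 4
d = r₁ − r₂: 5, 1, -5, -2, 3, -2
d²: 25, 1, 25, 4, 9, 4; Σd² = 68
ρ = 1 − 6·68/(6·35) = 1 − 408/210 = -0.943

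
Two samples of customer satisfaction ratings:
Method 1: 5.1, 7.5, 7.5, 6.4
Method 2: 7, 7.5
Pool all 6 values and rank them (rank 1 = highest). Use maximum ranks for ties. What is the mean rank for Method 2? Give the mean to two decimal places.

3.50

Sorted (descending): 7.5, 7.5, 7.5, 7, 6.4, 5.1
The 3 values of 7.5 occupy positions 1–3 → each gets rank 3.
Method 2 values → pooled ranks: 7→4, 7.5→3
Mean rank = (4 + 3) / 2 = 3.50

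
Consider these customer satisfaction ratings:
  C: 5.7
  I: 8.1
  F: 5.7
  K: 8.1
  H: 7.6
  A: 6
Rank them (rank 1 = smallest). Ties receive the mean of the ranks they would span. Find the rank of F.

1.5

Sorted (ascending): 5.7, 5.7, 6, 7.6, 8.1, 8.1
The 2 values of 5.7 occupy positions 1–2 → average rank (1+2)/2 = 1.5.
The 2 values of 8.1 occupy positions 5–6 → average rank (5+6)/2 = 5.5.
F has value 5.7 → rank 1.5.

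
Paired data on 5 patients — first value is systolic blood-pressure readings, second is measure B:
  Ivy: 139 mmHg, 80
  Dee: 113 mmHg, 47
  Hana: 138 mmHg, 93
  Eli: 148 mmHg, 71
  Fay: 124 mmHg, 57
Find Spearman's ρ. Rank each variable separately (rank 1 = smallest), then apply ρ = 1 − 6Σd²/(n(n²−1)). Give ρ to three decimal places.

Ranks of variable 1: 4, 1, 3, 5, 2
Ranks of variable 2: 4, 1, 5, 3, 2
d = r₁ − r₂: 0, 0, -2, 2, 0
d²: 0, 0, 4, 4, 0; Σd² = 8
ρ = 1 − 6·8/(5·24) = 1 − 48/120 = 0.600

0.600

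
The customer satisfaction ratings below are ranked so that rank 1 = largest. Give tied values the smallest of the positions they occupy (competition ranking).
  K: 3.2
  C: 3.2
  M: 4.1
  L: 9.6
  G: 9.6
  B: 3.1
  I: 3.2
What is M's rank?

Sorted (descending): 9.6, 9.6, 4.1, 3.2, 3.2, 3.2, 3.1
The 2 values of 9.6 occupy positions 1–2 → each gets rank 1.
The 3 values of 3.2 occupy positions 4–6 → each gets rank 4.
M has value 4.1 → rank 3.

3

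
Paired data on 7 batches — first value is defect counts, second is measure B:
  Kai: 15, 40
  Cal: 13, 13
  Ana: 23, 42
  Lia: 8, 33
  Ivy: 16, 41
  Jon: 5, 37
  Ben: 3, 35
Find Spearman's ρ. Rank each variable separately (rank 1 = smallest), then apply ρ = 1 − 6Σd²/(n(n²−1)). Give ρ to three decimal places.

Ranks of variable 1: 5, 4, 7, 3, 6, 2, 1
Ranks of variable 2: 5, 1, 7, 2, 6, 4, 3
d = r₁ − r₂: 0, 3, 0, 1, 0, -2, -2
d²: 0, 9, 0, 1, 0, 4, 4; Σd² = 18
ρ = 1 − 6·18/(7·48) = 1 − 108/336 = 0.679

0.679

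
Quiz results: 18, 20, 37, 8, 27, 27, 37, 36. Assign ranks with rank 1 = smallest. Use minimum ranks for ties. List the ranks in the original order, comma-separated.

2, 3, 7, 1, 4, 4, 7, 6

Sorted (ascending): 8, 18, 20, 27, 27, 36, 37, 37
The 2 values of 27 occupy positions 4–5 → each gets rank 4.
The 2 values of 37 occupy positions 7–8 → each gets rank 7.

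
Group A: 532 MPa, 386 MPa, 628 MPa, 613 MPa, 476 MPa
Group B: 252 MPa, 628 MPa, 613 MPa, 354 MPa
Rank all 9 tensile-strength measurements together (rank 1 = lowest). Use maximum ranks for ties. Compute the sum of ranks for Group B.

Sorted (ascending): 252, 354, 386, 476, 532, 613, 613, 628, 628
The 2 values of 613 occupy positions 6–7 → each gets rank 7.
The 2 values of 628 occupy positions 8–9 → each gets rank 9.
Group B values → pooled ranks: 252→1, 628→9, 613→7, 354→2
Rank sum = 1 + 9 + 7 + 2 = 19

19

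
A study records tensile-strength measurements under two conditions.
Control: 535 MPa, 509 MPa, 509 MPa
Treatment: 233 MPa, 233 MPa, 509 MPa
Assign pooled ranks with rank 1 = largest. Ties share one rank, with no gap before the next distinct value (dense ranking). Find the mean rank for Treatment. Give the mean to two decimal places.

Sorted (descending): 535, 509, 509, 509, 233, 233
The 3 values of 509 share dense rank 2.
The 2 values of 233 share dense rank 3.
Remaining distinct values take the next consecutive integers.
Treatment values → pooled ranks: 233→3, 233→3, 509→2
Mean rank = (3 + 3 + 2) / 3 = 2.67

2.67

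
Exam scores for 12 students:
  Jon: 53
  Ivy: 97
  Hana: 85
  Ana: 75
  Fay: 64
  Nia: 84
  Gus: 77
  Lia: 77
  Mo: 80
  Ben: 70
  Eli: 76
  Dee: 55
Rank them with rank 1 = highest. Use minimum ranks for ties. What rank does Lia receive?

5

Sorted (descending): 97, 85, 84, 80, 77, 77, 76, 75, 70, 64, 55, 53
The 2 values of 77 occupy positions 5–6 → each gets rank 5.
Lia has value 77 → rank 5.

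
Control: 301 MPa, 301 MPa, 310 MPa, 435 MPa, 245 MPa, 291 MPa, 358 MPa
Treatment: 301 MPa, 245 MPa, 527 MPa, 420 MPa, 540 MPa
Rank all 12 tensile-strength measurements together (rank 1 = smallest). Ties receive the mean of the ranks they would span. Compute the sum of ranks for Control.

39.5

Sorted (ascending): 245, 245, 291, 301, 301, 301, 310, 358, 420, 435, 527, 540
The 2 values of 245 occupy positions 1–2 → average rank (1+2)/2 = 1.5.
The 3 values of 301 occupy positions 4–6 → average rank 5.
Control values → pooled ranks: 301→5, 301→5, 310→7, 435→10, 245→1.5, 291→3, 358→8
Rank sum = 5 + 5 + 7 + 10 + 1.5 + 3 + 8 = 39.5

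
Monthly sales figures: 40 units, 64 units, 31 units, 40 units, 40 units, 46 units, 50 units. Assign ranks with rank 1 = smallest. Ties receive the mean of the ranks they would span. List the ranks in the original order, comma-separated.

Sorted (ascending): 31, 40, 40, 40, 46, 50, 64
The 3 values of 40 occupy positions 2–4 → average rank 3.

3, 7, 1, 3, 3, 5, 6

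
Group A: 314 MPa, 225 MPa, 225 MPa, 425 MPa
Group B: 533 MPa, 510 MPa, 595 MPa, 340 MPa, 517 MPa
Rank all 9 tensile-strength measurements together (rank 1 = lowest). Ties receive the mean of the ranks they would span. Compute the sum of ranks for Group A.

Sorted (ascending): 225, 225, 314, 340, 425, 510, 517, 533, 595
The 2 values of 225 occupy positions 1–2 → average rank (1+2)/2 = 1.5.
Group A values → pooled ranks: 314→3, 225→1.5, 225→1.5, 425→5
Rank sum = 3 + 1.5 + 1.5 + 5 = 11

11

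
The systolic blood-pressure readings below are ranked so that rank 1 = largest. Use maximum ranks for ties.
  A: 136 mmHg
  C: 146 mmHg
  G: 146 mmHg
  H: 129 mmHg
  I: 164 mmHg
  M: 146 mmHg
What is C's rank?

4

Sorted (descending): 164, 146, 146, 146, 136, 129
The 3 values of 146 occupy positions 2–4 → each gets rank 4.
C has value 146 mmHg → rank 4.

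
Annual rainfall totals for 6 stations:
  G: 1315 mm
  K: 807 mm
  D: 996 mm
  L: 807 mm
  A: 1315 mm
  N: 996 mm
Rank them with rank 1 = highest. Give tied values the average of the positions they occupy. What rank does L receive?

Sorted (descending): 1315, 1315, 996, 996, 807, 807
The 2 values of 1315 occupy positions 1–2 → average rank (1+2)/2 = 1.5.
The 2 values of 996 occupy positions 3–4 → average rank (3+4)/2 = 3.5.
The 2 values of 807 occupy positions 5–6 → average rank (5+6)/2 = 5.5.
L has value 807 mm → rank 5.5.

5.5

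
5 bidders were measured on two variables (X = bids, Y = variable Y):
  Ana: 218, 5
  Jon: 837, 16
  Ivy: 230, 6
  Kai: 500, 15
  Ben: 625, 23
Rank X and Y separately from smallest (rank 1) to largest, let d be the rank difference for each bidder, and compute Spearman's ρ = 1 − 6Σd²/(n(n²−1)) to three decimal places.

Ranks of variable 1: 1, 5, 2, 3, 4
Ranks of variable 2: 1, 4, 2, 3, 5
d = r₁ − r₂: 0, 1, 0, 0, -1
d²: 0, 1, 0, 0, 1; Σd² = 2
ρ = 1 − 6·2/(5·24) = 1 − 12/120 = 0.900

0.900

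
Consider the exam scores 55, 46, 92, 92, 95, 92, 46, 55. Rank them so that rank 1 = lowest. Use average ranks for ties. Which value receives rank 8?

Sorted (ascending): 46, 46, 55, 55, 92, 92, 92, 95
The 2 values of 46 occupy positions 1–2 → average rank (1+2)/2 = 1.5.
The 2 values of 55 occupy positions 3–4 → average rank (3+4)/2 = 3.5.
The 3 values of 92 occupy positions 5–7 → average rank 6.
Rank 8 → value 95.

95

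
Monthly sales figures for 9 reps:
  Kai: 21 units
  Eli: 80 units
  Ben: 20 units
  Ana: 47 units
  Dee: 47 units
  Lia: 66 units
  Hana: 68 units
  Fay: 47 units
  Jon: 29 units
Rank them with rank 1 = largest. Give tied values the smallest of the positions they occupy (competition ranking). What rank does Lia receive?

Sorted (descending): 80, 68, 66, 47, 47, 47, 29, 21, 20
The 3 values of 47 occupy positions 4–6 → each gets rank 4.
Lia has value 66 units → rank 3.

3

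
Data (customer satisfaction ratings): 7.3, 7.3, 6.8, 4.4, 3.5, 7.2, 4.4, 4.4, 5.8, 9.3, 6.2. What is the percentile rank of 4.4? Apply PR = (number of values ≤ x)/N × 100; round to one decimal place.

N = 11.
Strictly below 4.4: 1. Equal to 4.4: 3.
PR = 4/11 × 100 = 36.4

36.4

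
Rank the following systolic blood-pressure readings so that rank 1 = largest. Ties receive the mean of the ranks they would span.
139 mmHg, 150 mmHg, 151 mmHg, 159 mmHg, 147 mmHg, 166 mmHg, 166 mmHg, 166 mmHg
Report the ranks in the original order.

8, 6, 5, 4, 7, 2, 2, 2

Sorted (descending): 166, 166, 166, 159, 151, 150, 147, 139
The 3 values of 166 occupy positions 1–3 → average rank 2.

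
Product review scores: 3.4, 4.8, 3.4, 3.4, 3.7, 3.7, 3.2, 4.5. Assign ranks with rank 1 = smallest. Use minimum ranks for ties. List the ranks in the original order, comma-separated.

2, 8, 2, 2, 5, 5, 1, 7

Sorted (ascending): 3.2, 3.4, 3.4, 3.4, 3.7, 3.7, 4.5, 4.8
The 3 values of 3.4 occupy positions 2–4 → each gets rank 2.
The 2 values of 3.7 occupy positions 5–6 → each gets rank 5.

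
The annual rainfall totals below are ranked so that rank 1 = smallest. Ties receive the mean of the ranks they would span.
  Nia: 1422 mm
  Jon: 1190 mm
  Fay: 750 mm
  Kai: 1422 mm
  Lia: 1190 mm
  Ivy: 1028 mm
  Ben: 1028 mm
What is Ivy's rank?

Sorted (ascending): 750, 1028, 1028, 1190, 1190, 1422, 1422
The 2 values of 1028 occupy positions 2–3 → average rank (2+3)/2 = 2.5.
The 2 values of 1190 occupy positions 4–5 → average rank (4+5)/2 = 4.5.
The 2 values of 1422 occupy positions 6–7 → average rank (6+7)/2 = 6.5.
Ivy has value 1028 mm → rank 2.5.

2.5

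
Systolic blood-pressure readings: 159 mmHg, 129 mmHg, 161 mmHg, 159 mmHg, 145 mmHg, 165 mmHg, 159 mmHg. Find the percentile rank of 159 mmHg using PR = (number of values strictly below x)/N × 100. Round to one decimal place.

N = 7.
Strictly below 159: 2. Equal to 159: 3.
PR = 2/7 × 100 = 28.6

28.6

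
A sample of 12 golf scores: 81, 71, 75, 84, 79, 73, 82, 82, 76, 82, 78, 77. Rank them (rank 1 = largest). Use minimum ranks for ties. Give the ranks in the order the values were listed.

5, 12, 10, 1, 6, 11, 2, 2, 9, 2, 7, 8

Sorted (descending): 84, 82, 82, 82, 81, 79, 78, 77, 76, 75, 73, 71
The 3 values of 82 occupy positions 2–4 → each gets rank 2.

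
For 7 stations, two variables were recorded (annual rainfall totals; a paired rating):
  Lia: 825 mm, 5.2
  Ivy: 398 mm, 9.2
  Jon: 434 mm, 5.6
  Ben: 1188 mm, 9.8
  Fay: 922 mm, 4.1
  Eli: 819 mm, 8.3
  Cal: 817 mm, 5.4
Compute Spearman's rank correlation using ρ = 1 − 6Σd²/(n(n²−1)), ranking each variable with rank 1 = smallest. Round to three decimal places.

Ranks of variable 1: 5, 1, 2, 7, 6, 4, 3
Ranks of variable 2: 2, 6, 4, 7, 1, 5, 3
d = r₁ − r₂: 3, -5, -2, 0, 5, -1, 0
d²: 9, 25, 4, 0, 25, 1, 0; Σd² = 64
ρ = 1 − 6·64/(7·48) = 1 − 384/336 = -0.143

-0.143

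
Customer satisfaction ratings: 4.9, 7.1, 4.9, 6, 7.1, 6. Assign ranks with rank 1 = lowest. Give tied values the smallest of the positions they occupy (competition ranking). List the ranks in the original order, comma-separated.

1, 5, 1, 3, 5, 3

Sorted (ascending): 4.9, 4.9, 6, 6, 7.1, 7.1
The 2 values of 4.9 occupy positions 1–2 → each gets rank 1.
The 2 values of 6 occupy positions 3–4 → each gets rank 3.
The 2 values of 7.1 occupy positions 5–6 → each gets rank 5.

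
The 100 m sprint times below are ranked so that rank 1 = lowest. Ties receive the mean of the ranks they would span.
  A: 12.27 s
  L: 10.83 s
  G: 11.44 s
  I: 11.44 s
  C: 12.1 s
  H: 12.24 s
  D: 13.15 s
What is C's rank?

Sorted (ascending): 10.83, 11.44, 11.44, 12.1, 12.24, 12.27, 13.15
The 2 values of 11.44 occupy positions 2–3 → average rank (2+3)/2 = 2.5.
C has value 12.1 s → rank 4.

4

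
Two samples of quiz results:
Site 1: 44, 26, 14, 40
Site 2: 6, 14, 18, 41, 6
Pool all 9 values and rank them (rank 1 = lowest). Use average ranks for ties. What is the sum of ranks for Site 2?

19.5

Sorted (ascending): 6, 6, 14, 14, 18, 26, 40, 41, 44
The 2 values of 6 occupy positions 1–2 → average rank (1+2)/2 = 1.5.
The 2 values of 14 occupy positions 3–4 → average rank (3+4)/2 = 3.5.
Site 2 values → pooled ranks: 6→1.5, 14→3.5, 18→5, 41→8, 6→1.5
Rank sum = 1.5 + 3.5 + 5 + 8 + 1.5 = 19.5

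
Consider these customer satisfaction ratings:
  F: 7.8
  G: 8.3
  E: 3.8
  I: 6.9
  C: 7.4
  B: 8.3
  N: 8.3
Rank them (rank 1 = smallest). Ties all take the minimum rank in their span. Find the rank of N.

Sorted (ascending): 3.8, 6.9, 7.4, 7.8, 8.3, 8.3, 8.3
The 3 values of 8.3 occupy positions 5–7 → each gets rank 5.
N has value 8.3 → rank 5.

5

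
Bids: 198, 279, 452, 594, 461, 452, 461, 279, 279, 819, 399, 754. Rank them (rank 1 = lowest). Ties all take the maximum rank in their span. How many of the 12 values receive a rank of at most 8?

7

Sorted (ascending): 198, 279, 279, 279, 399, 452, 452, 461, 461, 594, 754, 819
The 3 values of 279 occupy positions 2–4 → each gets rank 4.
The 2 values of 452 occupy positions 6–7 → each gets rank 7.
The 2 values of 461 occupy positions 8–9 → each gets rank 9.
Ranks ≤ 8: {1, 4, 4, 4, 5, 7, 7} → 7 values.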